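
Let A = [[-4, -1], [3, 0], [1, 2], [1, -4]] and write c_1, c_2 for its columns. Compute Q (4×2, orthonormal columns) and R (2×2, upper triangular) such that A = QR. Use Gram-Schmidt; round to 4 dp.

Q = [[-0.7698, -0.1541], [0.5774, -0.0487], [0.1925, 0.4218], [0.1925, -0.8922]], R = [[5.1962, 0.3849], [0.0000, 4.5664]]

c_1 = (-4, 3, 1, 1); ‖c_1‖ = 5.1962, so e_1 = (-0.7698, 0.5774, 0.1925, 0.1925).
e_1·c_2 = (-0.7698)·(-1) + 0.5774·0 + 0.1925·2 + 0.1925·(-4) = 0.3849.
u_2 = c_2 − 0.3849·e_1 = (-0.7037, -0.2222, 1.9259, -4.0741).
‖u_2‖ = 4.5664, so e_2 = (-0.1541, -0.0487, 0.4218, -0.8922).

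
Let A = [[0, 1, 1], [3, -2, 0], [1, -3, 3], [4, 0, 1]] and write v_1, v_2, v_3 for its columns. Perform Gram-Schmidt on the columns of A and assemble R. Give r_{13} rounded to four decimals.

v_1 = (0, 3, 1, 4); ‖v_1‖ = 5.0990, so e_1 = (0.0000, 0.5883, 0.1961, 0.7845).
r_{13} = e_1·v_3 = 1.3728.

r_{13} = 1.3728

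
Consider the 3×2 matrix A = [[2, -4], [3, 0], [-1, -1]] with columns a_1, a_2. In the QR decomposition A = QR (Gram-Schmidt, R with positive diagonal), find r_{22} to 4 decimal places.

a_1 = (2, 3, -1); ‖a_1‖ = 3.7417, so q_1 = (0.5345, 0.8018, -0.2673).
q_1·a_2 = 0.5345·(-4) + 0.8018·0 + (-0.2673)·(-1) = -1.8708.
u_2 = a_2 + 1.8708·q_1 = (-3.0000, 1.5000, -1.5000).
r_{22} = ‖u_2‖ = 3.6742.

r_{22} = 3.6742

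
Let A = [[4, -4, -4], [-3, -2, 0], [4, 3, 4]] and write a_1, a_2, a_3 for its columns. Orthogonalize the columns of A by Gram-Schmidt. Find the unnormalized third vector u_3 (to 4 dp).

a_1 = (4, -3, 4); ‖a_1‖ = 6.4031, so e_1 = (0.6247, -0.4685, 0.6247).
e_1·a_2 = 0.6247·(-4) + (-0.4685)·(-2) + 0.6247·3 = 0.3123.
u_2 = a_2 − 0.3123·e_1 = (-4.1951, -1.8537, 2.8049).
‖u_2‖ = 5.3761, so e_2 = (-0.7803, -0.3448, 0.5217).
e_1·a_3 = 0.6247·(-4) + (-0.4685)·0 + 0.6247·4 = 0.0000; e_2·a_3 = (-0.7803)·(-4) + (-0.3448)·0 + 0.5217·4 = 5.2082.
u_3 = a_3 + 0.0000·e_1 − 5.2082·e_2 = (0.0641, 1.7958, 1.2827).

u_3 = (0.0641, 1.7958, 1.2827)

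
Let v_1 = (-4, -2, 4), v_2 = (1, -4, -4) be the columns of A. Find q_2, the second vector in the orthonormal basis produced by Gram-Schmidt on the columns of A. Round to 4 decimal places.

v_1 = (-4, -2, 4); ‖v_1‖ = 6.0000, so q_1 = (-0.6667, -0.3333, 0.6667).
q_1·v_2 = (-0.6667)·1 + (-0.3333)·(-4) + 0.6667·(-4) = -2.0000.
u_2 = v_2 + 2.0000·q_1 = (-0.3333, -4.6667, -2.6667).
‖u_2‖ = 5.3852, so q_2 = (-0.0619, -0.8666, -0.4952).

q_2 = (-0.0619, -0.8666, -0.4952)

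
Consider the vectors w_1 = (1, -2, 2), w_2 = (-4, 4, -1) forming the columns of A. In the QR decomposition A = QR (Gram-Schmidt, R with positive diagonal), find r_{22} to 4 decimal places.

w_1 = (1, -2, 2); ‖w_1‖ = 3.0000, so q_1 = (0.3333, -0.6667, 0.6667).
q_1·w_2 = 0.3333·(-4) + (-0.6667)·4 + 0.6667·(-1) = -4.6667.
u_2 = w_2 + 4.6667·q_1 = (-2.4444, 0.8889, 2.1111).
r_{22} = ‖u_2‖ = 3.3500.

r_{22} = 3.3500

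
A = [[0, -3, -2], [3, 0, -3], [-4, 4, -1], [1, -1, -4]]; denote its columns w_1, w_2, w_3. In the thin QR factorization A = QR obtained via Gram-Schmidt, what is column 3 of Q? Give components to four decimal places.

e_3 = (-0.3812, -0.3812, -0.4620, -0.7042)

e_1 = w_1/‖w_1‖ = (0, 3, -4, 1)/5.0990 = (0.0000, 0.5883, -0.7845, 0.1961).
r_{12} = e_1·w_2 = -3.3340.
u_2 = w_2 + 3.3340·e_1 = (-3.0000, 1.9615, 1.3846, -0.3462).
‖u_2‖ = 3.8581, so e_2 = (-0.7776, 0.5084, 0.3589, -0.0897).
r_{13} = e_1·w_3 = -1.7650; r_{23} = e_2·w_3 = 0.0299.
u_3 = w_3 + 1.7650·e_1 − 0.0299·e_2 = (-1.9767, -1.9767, -2.3953, -3.6512).
‖u_3‖ = 5.1850, so e_3 = (-0.3812, -0.3812, -0.4620, -0.7042).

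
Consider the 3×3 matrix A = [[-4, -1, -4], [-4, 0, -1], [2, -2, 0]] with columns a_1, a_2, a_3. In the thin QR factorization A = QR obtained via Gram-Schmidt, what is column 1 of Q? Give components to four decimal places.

a_1 = (-4, -4, 2); ‖a_1‖ = 6.0000, so q_1 = (-0.6667, -0.6667, 0.3333).

q_1 = (-0.6667, -0.6667, 0.3333)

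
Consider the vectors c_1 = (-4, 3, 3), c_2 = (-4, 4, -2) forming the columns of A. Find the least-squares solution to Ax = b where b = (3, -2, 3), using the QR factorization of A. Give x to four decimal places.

x = (0.3351, -0.9270)

c_1 = (-4, 3, 3); ‖c_1‖ = 5.8310, so e_1 = (-0.6860, 0.5145, 0.5145).
e_1·c_2 = (-0.6860)·(-4) + 0.5145·4 + 0.5145·(-2) = 3.7730.
u_2 = c_2 − 3.7730·e_1 = (-1.4118, 2.0588, -3.9412).
‖u_2‖ = 4.6653, so e_2 = (-0.3026, 0.4413, -0.8448).
Qᵀb = (-1.5435, -4.3248).
Back-substitute: x_2 = -4.3248/4.6653 = -0.9270.
x_1 = (-1.5435 − 3.7730·(-0.9270))/5.8310 = 0.3351.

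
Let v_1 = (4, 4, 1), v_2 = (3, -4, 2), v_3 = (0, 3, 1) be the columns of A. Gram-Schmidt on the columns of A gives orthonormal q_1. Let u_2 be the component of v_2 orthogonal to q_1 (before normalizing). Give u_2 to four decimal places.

v_1 = (4, 4, 1); ‖v_1‖ = 5.7446, so q_1 = (0.6963, 0.6963, 0.1741).
q_1·v_2 = 0.6963·3 + 0.6963·(-4) + 0.1741·2 = -0.3482.
u_2 = v_2 + 0.3482·q_1 = (3.2424, -3.7576, 2.0606).

u_2 = (3.2424, -3.7576, 2.0606)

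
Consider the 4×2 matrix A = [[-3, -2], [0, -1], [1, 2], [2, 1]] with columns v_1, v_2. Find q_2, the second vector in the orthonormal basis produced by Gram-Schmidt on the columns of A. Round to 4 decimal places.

v_1 = (-3, 0, 1, 2); ‖v_1‖ = 3.7417, so q_1 = (-0.8018, 0.0000, 0.2673, 0.5345).
q_1·v_2 = (-0.8018)·(-2) + 0.0000·(-1) + 0.2673·2 + 0.5345·1 = 2.6726.
u_2 = v_2 − 2.6726·q_1 = (0.1429, -1.0000, 1.2857, -0.4286).
‖u_2‖ = 1.6903, so q_2 = (0.0845, -0.5916, 0.7606, -0.2535).

q_2 = (0.0845, -0.5916, 0.7606, -0.2535)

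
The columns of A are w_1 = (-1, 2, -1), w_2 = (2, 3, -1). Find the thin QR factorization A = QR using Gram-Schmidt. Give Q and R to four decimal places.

q_1 = w_1/‖w_1‖ = (-1, 2, -1)/2.4495 = (-0.4082, 0.8165, -0.4082).
r_{12} = q_1·w_2 = 2.0412.
u_2 = w_2 − 2.0412·q_1 = (2.8333, 1.3333, -0.1667).
‖u_2‖ = 3.1358, so q_2 = (0.9035, 0.4252, -0.0531).

Q = [[-0.4082, 0.9035], [0.8165, 0.4252], [-0.4082, -0.0531]], R = [[2.4495, 2.0412], [0.0000, 3.1358]]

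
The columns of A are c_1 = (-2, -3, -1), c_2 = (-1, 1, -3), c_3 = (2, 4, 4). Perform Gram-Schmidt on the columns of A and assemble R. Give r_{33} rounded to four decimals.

e_1 = c_1/‖c_1‖ = (-2, -3, -1)/3.7417 = (-0.5345, -0.8018, -0.2673).
r_{12} = e_1·c_2 = 0.5345.
u_2 = c_2 − 0.5345·e_1 = (-0.7143, 1.4286, -2.8571).
‖u_2‖ = 3.2733, so e_2 = (-0.2182, 0.4364, -0.8729).
r_{13} = e_1·c_3 = -5.3452; r_{23} = e_2·c_3 = -2.1822.
u_3 = c_3 + 5.3452·e_1 + 2.1822·e_2 = (-1.3333, 0.6667, 0.6667).
r_{33} = ‖u_3‖ = 1.6330.

r_{33} = 1.6330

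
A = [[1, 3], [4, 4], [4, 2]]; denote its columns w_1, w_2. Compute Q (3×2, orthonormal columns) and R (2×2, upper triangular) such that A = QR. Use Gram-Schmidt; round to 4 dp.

w_1 = (1, 4, 4); ‖w_1‖ = 5.7446, so e_1 = (0.1741, 0.6963, 0.6963).
e_1·w_2 = 0.1741·3 + 0.6963·4 + 0.6963·2 = 4.7001.
u_2 = w_2 − 4.7001·e_1 = (2.1818, 0.7273, -1.2727).
‖u_2‖ = 2.6285, so e_2 = (0.8301, 0.2767, -0.4842).

Q = [[0.1741, 0.8301], [0.6963, 0.2767], [0.6963, -0.4842]], R = [[5.7446, 4.7001], [0.0000, 2.6285]]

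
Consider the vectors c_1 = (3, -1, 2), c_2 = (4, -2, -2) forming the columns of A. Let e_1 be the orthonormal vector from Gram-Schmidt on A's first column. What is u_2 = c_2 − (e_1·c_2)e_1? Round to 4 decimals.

c_1 = (3, -1, 2); ‖c_1‖ = 3.7417, so e_1 = (0.8018, -0.2673, 0.5345).
e_1·c_2 = 0.8018·4 + (-0.2673)·(-2) + 0.5345·(-2) = 2.6726.
u_2 = c_2 − 2.6726·e_1 = (1.8571, -1.2857, -3.4286).

u_2 = (1.8571, -1.2857, -3.4286)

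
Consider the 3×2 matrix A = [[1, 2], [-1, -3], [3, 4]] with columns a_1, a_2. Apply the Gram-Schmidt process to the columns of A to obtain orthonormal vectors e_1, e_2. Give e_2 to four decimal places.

e_1 = a_1/‖a_1‖ = (1, -1, 3)/3.3166 = (0.3015, -0.3015, 0.9045).
r_{12} = e_1·a_2 = 5.1257.
u_2 = a_2 − 5.1257·e_1 = (0.4545, -1.4545, -0.6364).
‖u_2‖ = 1.6514, so e_2 = (0.2752, -0.8808, -0.3853).

e_2 = (0.2752, -0.8808, -0.3853)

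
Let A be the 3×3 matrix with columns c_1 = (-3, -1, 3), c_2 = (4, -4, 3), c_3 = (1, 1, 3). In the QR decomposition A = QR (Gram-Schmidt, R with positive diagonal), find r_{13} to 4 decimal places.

r_{13} = 1.1471

c_1 = (-3, -1, 3); ‖c_1‖ = 4.3589, so q_1 = (-0.6882, -0.2294, 0.6882).
r_{13} = q_1·c_3 = 1.1471.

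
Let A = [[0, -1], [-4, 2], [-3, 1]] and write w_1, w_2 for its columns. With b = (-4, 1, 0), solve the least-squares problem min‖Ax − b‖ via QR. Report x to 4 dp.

w_1 = (0, -4, -3); ‖w_1‖ = 5.0000, so q_1 = (0.0000, -0.8000, -0.6000).
q_1·w_2 = 0.0000·(-1) + (-0.8000)·2 + (-0.6000)·1 = -2.2000.
u_2 = w_2 + 2.2000·q_1 = (-1.0000, 0.2400, -0.3200).
‖u_2‖ = 1.0770, so q_2 = (-0.9285, 0.2228, -0.2971).
Qᵀb = (-0.8000, 3.9367).
Back-substitute: x_2 = 3.9367/1.0770 = 3.6552.
x_1 = (-0.8000 + 2.2000·3.6552)/5.0000 = 1.4483.

x = (1.4483, 3.6552)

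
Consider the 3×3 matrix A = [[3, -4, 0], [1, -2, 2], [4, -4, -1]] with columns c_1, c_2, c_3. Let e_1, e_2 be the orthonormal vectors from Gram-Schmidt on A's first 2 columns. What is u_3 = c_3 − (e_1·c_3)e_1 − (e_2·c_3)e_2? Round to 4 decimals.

u_3 = (-0.6667, 0.6667, 0.3333)

c_1 = (3, 1, 4); ‖c_1‖ = 5.0990, so e_1 = (0.5883, 0.1961, 0.7845).
e_1·c_2 = 0.5883·(-4) + 0.1961·(-2) + 0.7845·(-4) = -5.8835.
u_2 = c_2 + 5.8835·e_1 = (-0.5385, -0.8462, 0.6154).
‖u_2‖ = 1.1767, so e_2 = (-0.4576, -0.7191, 0.5230).
e_1·c_3 = 0.5883·0 + 0.1961·2 + 0.7845·(-1) = -0.3922; e_2·c_3 = (-0.4576)·0 + (-0.7191)·2 + 0.5230·(-1) = -1.9612.
u_3 = c_3 + 0.3922·e_1 + 1.9612·e_2 = (-0.6667, 0.6667, 0.3333).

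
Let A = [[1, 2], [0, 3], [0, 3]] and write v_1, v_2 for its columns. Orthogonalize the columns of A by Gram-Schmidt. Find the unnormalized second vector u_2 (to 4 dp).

u_2 = (0.0000, 3.0000, 3.0000)

v_1 = (1, 0, 0); ‖v_1‖ = 1.0000, so e_1 = (1.0000, 0.0000, 0.0000).
e_1·v_2 = 1.0000·2 + 0.0000·3 + 0.0000·3 = 2.0000.
u_2 = v_2 − 2.0000·e_1 = (0.0000, 3.0000, 3.0000).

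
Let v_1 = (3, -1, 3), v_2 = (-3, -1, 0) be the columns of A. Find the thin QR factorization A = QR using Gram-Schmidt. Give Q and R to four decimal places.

Q = [[0.6882, -0.6745], [-0.2294, -0.5518], [0.6882, 0.4905]], R = [[4.3589, -1.8353], [0.0000, 2.5752]]

v_1 = (3, -1, 3); ‖v_1‖ = 4.3589, so e_1 = (0.6882, -0.2294, 0.6882).
e_1·v_2 = 0.6882·(-3) + (-0.2294)·(-1) + 0.6882·0 = -1.8353.
u_2 = v_2 + 1.8353·e_1 = (-1.7368, -1.4211, 1.2632).
‖u_2‖ = 2.5752, so e_2 = (-0.6745, -0.5518, 0.4905).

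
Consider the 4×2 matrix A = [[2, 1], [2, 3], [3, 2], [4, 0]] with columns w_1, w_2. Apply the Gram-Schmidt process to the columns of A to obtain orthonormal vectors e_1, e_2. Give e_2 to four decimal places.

e_1 = w_1/‖w_1‖ = (2, 2, 3, 4)/5.7446 = (0.3482, 0.3482, 0.5222, 0.6963).
r_{12} = e_1·w_2 = 2.4371.
u_2 = w_2 − 2.4371·e_1 = (0.1515, 2.1515, 0.7273, -1.6970).
‖u_2‖ = 2.8391, so e_2 = (0.0534, 0.7578, 0.2562, -0.5977).

e_2 = (0.0534, 0.7578, 0.2562, -0.5977)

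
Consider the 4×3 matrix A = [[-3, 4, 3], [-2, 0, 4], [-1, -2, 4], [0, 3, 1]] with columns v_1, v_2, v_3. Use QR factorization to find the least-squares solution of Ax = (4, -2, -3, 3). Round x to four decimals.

v_1 = (-3, -2, -1, 0); ‖v_1‖ = 3.7417, so e_1 = (-0.8018, -0.5345, -0.2673, 0.0000).
e_1·v_2 = (-0.8018)·4 + (-0.5345)·0 + (-0.2673)·(-2) + 0.0000·3 = -2.6726.
u_2 = v_2 + 2.6726·e_1 = (1.8571, -1.4286, -2.7143, 3.0000).
‖u_2‖ = 4.6752, so e_2 = (0.3972, -0.3056, -0.5806, 0.6417).
e_1·v_3 = (-0.8018)·3 + (-0.5345)·4 + (-0.2673)·4 + 0.0000·1 = -5.6125; e_2·v_3 = 0.3972·3 + (-0.3056)·4 + (-0.5806)·4 + 0.6417·1 = -1.7112.
u_3 = v_3 + 5.6125·e_1 + 1.7112·e_2 = (-0.8203, 0.4771, 1.5065, 2.0980).
‖u_3‖ = 2.7517, so e_3 = (-0.2981, 0.1734, 0.5475, 0.7624).
Qᵀb = (-1.3363, 5.8669, -0.8943).
Back-substitute: x_3 = -0.8943/2.7517 = -0.3250.
x_2 = (5.8669 + 1.7112·(-0.3250))/4.6752 = 1.1360.
x_1 = (-1.3363 + 2.6726·1.1360 + 5.6125·(-0.3250))/3.7417 = -0.0332.

x = (-0.0332, 1.1360, -0.3250)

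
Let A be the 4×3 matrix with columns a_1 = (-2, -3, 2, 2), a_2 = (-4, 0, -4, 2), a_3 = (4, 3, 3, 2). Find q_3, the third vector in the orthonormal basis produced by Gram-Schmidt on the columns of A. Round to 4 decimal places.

q_1 = a_1/‖a_1‖ = (-2, -3, 2, 2)/4.5826 = (-0.4364, -0.6547, 0.4364, 0.4364).
r_{12} = q_1·a_2 = 0.8729.
u_2 = a_2 − 0.8729·q_1 = (-3.6190, 0.5714, -4.3810, 1.6190).
‖u_2‖ = 5.9362, so q_2 = (-0.6097, 0.0963, -0.7380, 0.2727).
r_{13} = q_1·a_3 = -1.5275; r_{23} = q_2·a_3 = -3.8184.
u_3 = a_3 + 1.5275·q_1 + 3.8184·q_2 = (1.0054, 2.3676, 0.8486, 3.7081).
‖u_3‖ = 4.5920, so q_3 = (0.2189, 0.5156, 0.1848, 0.8075).

q_3 = (0.2189, 0.5156, 0.1848, 0.8075)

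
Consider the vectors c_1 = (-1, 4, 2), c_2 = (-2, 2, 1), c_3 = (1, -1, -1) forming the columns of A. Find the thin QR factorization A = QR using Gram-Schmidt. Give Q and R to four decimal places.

Q = [[-0.2182, -0.9759, 0.0000], [0.8729, -0.1952, 0.4472], [0.4364, -0.0976, -0.8944]], R = [[4.5826, 2.6186, -1.5275], [0.0000, 1.4639, -0.6831], [0.0000, 0.0000, 0.4472]]

c_1 = (-1, 4, 2); ‖c_1‖ = 4.5826, so q_1 = (-0.2182, 0.8729, 0.4364).
q_1·c_2 = (-0.2182)·(-2) + 0.8729·2 + 0.4364·1 = 2.6186.
u_2 = c_2 − 2.6186·q_1 = (-1.4286, -0.2857, -0.1429).
‖u_2‖ = 1.4639, so q_2 = (-0.9759, -0.1952, -0.0976).
q_1·c_3 = (-0.2182)·1 + 0.8729·(-1) + 0.4364·(-1) = -1.5275; q_2·c_3 = (-0.9759)·1 + (-0.1952)·(-1) + (-0.0976)·(-1) = -0.6831.
u_3 = c_3 + 1.5275·q_1 + 0.6831·q_2 = (0.0000, 0.2000, -0.4000).
‖u_3‖ = 0.4472, so q_3 = (0.0000, 0.4472, -0.8944).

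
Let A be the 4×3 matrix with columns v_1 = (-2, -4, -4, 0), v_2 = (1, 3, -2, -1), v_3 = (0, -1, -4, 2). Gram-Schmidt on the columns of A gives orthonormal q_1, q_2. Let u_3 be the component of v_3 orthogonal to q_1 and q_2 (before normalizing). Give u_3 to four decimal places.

v_1 = (-2, -4, -4, 0); ‖v_1‖ = 6.0000, so q_1 = (-0.3333, -0.6667, -0.6667, 0.0000).
q_1·v_2 = (-0.3333)·1 + (-0.6667)·3 + (-0.6667)·(-2) + 0.0000·(-1) = -1.0000.
u_2 = v_2 + 1.0000·q_1 = (0.6667, 2.3333, -2.6667, -1.0000).
‖u_2‖ = 3.7417, so q_2 = (0.1782, 0.6236, -0.7127, -0.2673).
q_1·v_3 = (-0.3333)·0 + (-0.6667)·(-1) + (-0.6667)·(-4) + 0.0000·2 = 3.3333; q_2·v_3 = 0.1782·0 + 0.6236·(-1) + (-0.7127)·(-4) + (-0.2673)·2 = 1.6927.
u_3 = v_3 − 3.3333·q_1 − 1.6927·q_2 = (0.8095, 0.1667, -0.5714, 2.4524).

u_3 = (0.8095, 0.1667, -0.5714, 2.4524)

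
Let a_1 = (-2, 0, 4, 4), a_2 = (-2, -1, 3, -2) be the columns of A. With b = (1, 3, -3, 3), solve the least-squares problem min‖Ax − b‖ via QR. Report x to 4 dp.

a_1 = (-2, 0, 4, 4); ‖a_1‖ = 6.0000, so q_1 = (-0.3333, 0.0000, 0.6667, 0.6667).
q_1·a_2 = (-0.3333)·(-2) + 0.0000·(-1) + 0.6667·3 + 0.6667·(-2) = 1.3333.
u_2 = a_2 − 1.3333·q_1 = (-1.5556, -1.0000, 2.1111, -2.8889).
‖u_2‖ = 4.0277, so q_2 = (-0.3862, -0.2483, 0.5242, -0.7173).
Qᵀb = (-0.3333, -4.8553).
Back-substitute: x_2 = -4.8553/4.0277 = -1.2055.
x_1 = (-0.3333 − 1.3333·(-1.2055))/6.0000 = 0.2123.

x = (0.2123, -1.2055)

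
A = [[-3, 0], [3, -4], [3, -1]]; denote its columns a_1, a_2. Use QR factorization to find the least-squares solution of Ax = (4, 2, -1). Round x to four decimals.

x = (-1.1026, -1.3846)

a_1 = (-3, 3, 3); ‖a_1‖ = 5.1962, so q_1 = (-0.5774, 0.5774, 0.5774).
q_1·a_2 = (-0.5774)·0 + 0.5774·(-4) + 0.5774·(-1) = -2.8868.
u_2 = a_2 + 2.8868·q_1 = (-1.6667, -2.3333, 0.6667).
‖u_2‖ = 2.9439, so q_2 = (-0.5661, -0.7926, 0.2265).
Qᵀb = (-1.7321, -4.0762).
Back-substitute: x_2 = -4.0762/2.9439 = -1.3846.
x_1 = (-1.7321 + 2.8868·(-1.3846))/5.1962 = -1.1026.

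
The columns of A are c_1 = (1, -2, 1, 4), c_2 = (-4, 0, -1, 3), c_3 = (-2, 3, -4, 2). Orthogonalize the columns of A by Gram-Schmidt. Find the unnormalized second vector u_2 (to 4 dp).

u_2 = (-4.3182, 0.6364, -1.3182, 1.7273)

c_1 = (1, -2, 1, 4); ‖c_1‖ = 4.6904, so e_1 = (0.2132, -0.4264, 0.2132, 0.8528).
e_1·c_2 = 0.2132·(-4) + (-0.4264)·0 + 0.2132·(-1) + 0.8528·3 = 1.4924.
u_2 = c_2 − 1.4924·e_1 = (-4.3182, 0.6364, -1.3182, 1.7273).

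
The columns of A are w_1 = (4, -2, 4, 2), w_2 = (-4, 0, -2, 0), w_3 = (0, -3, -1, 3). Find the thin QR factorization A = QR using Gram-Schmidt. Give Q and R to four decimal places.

w_1 = (4, -2, 4, 2); ‖w_1‖ = 6.3246, so e_1 = (0.6325, -0.3162, 0.6325, 0.3162).
e_1·w_2 = 0.6325·(-4) + (-0.3162)·0 + 0.6325·(-2) + 0.3162·0 = -3.7947.
u_2 = w_2 + 3.7947·e_1 = (-1.6000, -1.2000, 0.4000, 1.2000).
‖u_2‖ = 2.3664, so e_2 = (-0.6761, -0.5071, 0.1690, 0.5071).
e_1·w_3 = 0.6325·0 + (-0.3162)·(-3) + 0.6325·(-1) + 0.3162·3 = 1.2649; e_2·w_3 = (-0.6761)·0 + (-0.5071)·(-3) + 0.1690·(-1) + 0.5071·3 = 2.8735.
u_3 = w_3 − 1.2649·e_1 − 2.8735·e_2 = (1.1429, -1.1429, -2.2857, 1.1429).
‖u_3‖ = 3.0237, so e_3 = (0.3780, -0.3780, -0.7559, 0.3780).

Q = [[0.6325, -0.6761, 0.3780], [-0.3162, -0.5071, -0.3780], [0.6325, 0.1690, -0.7559], [0.3162, 0.5071, 0.3780]], R = [[6.3246, -3.7947, 1.2649], [0.0000, 2.3664, 2.8735], [0.0000, 0.0000, 3.0237]]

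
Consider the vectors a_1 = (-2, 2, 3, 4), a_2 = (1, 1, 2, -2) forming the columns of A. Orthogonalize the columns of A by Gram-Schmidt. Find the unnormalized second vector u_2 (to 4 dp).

u_2 = (0.8788, 1.1212, 2.1818, -1.7576)

q_1 = a_1/‖a_1‖ = (-2, 2, 3, 4)/5.7446 = (-0.3482, 0.3482, 0.5222, 0.6963).
r_{12} = q_1·a_2 = -0.3482.
u_2 = a_2 + 0.3482·q_1 = (0.8788, 1.1212, 2.1818, -1.7576).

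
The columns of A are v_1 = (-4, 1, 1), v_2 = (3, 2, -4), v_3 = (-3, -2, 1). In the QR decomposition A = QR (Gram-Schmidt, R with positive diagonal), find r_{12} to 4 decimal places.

e_1 = v_1/‖v_1‖ = (-4, 1, 1)/4.2426 = (-0.9428, 0.2357, 0.2357).
r_{12} = e_1·v_2 = -3.2998.

r_{12} = -3.2998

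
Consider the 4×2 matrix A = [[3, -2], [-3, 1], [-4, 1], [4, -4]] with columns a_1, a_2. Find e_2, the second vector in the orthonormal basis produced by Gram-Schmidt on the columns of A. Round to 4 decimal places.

e_2 = (-0.1142, -0.3251, -0.5800, -0.7381)

a_1 = (3, -3, -4, 4); ‖a_1‖ = 7.0711, so e_1 = (0.4243, -0.4243, -0.5657, 0.5657).
e_1·a_2 = 0.4243·(-2) + (-0.4243)·1 + (-0.5657)·1 + 0.5657·(-4) = -4.1012.
u_2 = a_2 + 4.1012·e_1 = (-0.2600, -0.7400, -1.3200, -1.6800).
‖u_2‖ = 2.2760, so e_2 = (-0.1142, -0.3251, -0.5800, -0.7381).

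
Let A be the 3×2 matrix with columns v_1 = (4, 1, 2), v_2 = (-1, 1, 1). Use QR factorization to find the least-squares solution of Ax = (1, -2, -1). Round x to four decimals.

x = (-0.0645, -1.3548)

v_1 = (4, 1, 2); ‖v_1‖ = 4.5826, so e_1 = (0.8729, 0.2182, 0.4364).
e_1·v_2 = 0.8729·(-1) + 0.2182·1 + 0.4364·1 = -0.2182.
u_2 = v_2 + 0.2182·e_1 = (-0.8095, 1.0476, 1.0952).
‖u_2‖ = 1.7182, so e_2 = (-0.4711, 0.6097, 0.6374).
Qᵀb = (0.0000, -2.3280).
Back-substitute: x_2 = -2.3280/1.7182 = -1.3548.
x_1 = (0.0000 + 0.2182·(-1.3548))/4.5826 = -0.0645.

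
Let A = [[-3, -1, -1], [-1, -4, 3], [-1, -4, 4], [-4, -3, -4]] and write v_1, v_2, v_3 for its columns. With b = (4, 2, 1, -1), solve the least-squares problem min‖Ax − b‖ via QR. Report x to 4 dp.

x = (-2.1013, 1.3074, 1.3054)

e_1 = v_1/‖v_1‖ = (-3, -1, -1, -4)/5.1962 = (-0.5774, -0.1925, -0.1925, -0.7698).
r_{12} = e_1·v_2 = 4.4264.
u_2 = v_2 − 4.4264·e_1 = (1.5556, -3.1481, -3.1481, 0.4074).
‖u_2‖ = 4.7336, so e_2 = (0.3286, -0.6651, -0.6651, 0.0861).
r_{13} = e_1·v_3 = 2.3094; r_{23} = e_2·v_3 = -5.3283.
u_3 = v_3 − 2.3094·e_1 + 5.3283·e_2 = (2.0843, -0.0992, 0.9008, -1.7636).
‖u_3‖ = 2.8768, so e_3 = (0.7245, -0.0345, 0.3131, -0.6131).
Qᵀb = (-2.1170, -0.7668, 3.7553).
Back-substitute: x_3 = 3.7553/2.8768 = 1.3054.
x_2 = (-0.7668 + 5.3283·1.3054)/4.7336 = 1.3074.
x_1 = (-2.1170 − 4.4264·1.3074 − 2.3094·1.3054)/5.1962 = -2.1013.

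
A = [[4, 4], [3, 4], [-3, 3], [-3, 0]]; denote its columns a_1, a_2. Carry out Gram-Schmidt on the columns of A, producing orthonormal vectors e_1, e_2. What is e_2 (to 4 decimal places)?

e_2 = (0.3910, 0.4684, 0.7575, 0.2321)

e_1 = a_1/‖a_1‖ = (4, 3, -3, -3)/6.5574 = (0.6100, 0.4575, -0.4575, -0.4575).
r_{12} = e_1·a_2 = 2.8975.
u_2 = a_2 − 2.8975·e_1 = (2.2326, 2.6744, 4.3256, 1.3256).
‖u_2‖ = 5.7100, so e_2 = (0.3910, 0.4684, 0.7575, 0.2321).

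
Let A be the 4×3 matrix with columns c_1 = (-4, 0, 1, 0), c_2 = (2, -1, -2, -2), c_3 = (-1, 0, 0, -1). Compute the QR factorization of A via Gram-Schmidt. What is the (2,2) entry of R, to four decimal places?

q_1 = c_1/‖c_1‖ = (-4, 0, 1, 0)/4.1231 = (-0.9701, 0.0000, 0.2425, 0.0000).
r_{12} = q_1·c_2 = -2.4254.
u_2 = c_2 + 2.4254·q_1 = (-0.3529, -1.0000, -1.4118, -2.0000).
r_{22} = ‖u_2‖ = 2.6679.

r_{22} = 2.6679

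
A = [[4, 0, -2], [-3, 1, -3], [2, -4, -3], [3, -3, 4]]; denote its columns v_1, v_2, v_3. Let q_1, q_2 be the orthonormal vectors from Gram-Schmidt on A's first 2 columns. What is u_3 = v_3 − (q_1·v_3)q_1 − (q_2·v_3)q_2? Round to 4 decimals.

u_3 = (-2.8299, -2.4218, -3.2381, 3.5102)

q_1 = v_1/‖v_1‖ = (4, -3, 2, 3)/6.1644 = (0.6489, -0.4867, 0.3244, 0.4867).
r_{12} = q_1·v_2 = -3.2444.
u_2 = v_2 + 3.2444·q_1 = (2.1053, -0.5789, -2.9474, -1.4211).
‖u_2‖ = 3.9337, so q_2 = (0.5352, -0.1472, -0.7493, -0.3613).
r_{13} = q_1·v_3 = 1.1355; r_{23} = q_2·v_3 = 0.1739.
u_3 = v_3 − 1.1355·q_1 − 0.1739·q_2 = (-2.8299, -2.4218, -3.2381, 3.5102).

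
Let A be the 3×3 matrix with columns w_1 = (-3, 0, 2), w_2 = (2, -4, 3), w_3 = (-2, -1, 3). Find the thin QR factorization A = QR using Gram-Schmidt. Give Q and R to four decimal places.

Q = [[-0.8321, 0.3714, 0.4120], [0.0000, -0.7428, 0.6695], [0.5547, 0.5571, 0.6180]], R = [[3.6056, 0.0000, 3.3282], [0.0000, 5.3852, 1.6713], [0.0000, 0.0000, 0.3605]]

e_1 = w_1/‖w_1‖ = (-3, 0, 2)/3.6056 = (-0.8321, 0.0000, 0.5547).
r_{12} = e_1·w_2 = 0.0000.
u_2 = w_2 + 0.0000·e_1 = (2.0000, -4.0000, 3.0000).
‖u_2‖ = 5.3852, so e_2 = (0.3714, -0.7428, 0.5571).
r_{13} = e_1·w_3 = 3.3282; r_{23} = e_2·w_3 = 1.6713.
u_3 = w_3 − 3.3282·e_1 − 1.6713·e_2 = (0.1485, 0.2414, 0.2228).
‖u_3‖ = 0.3605, so e_3 = (0.4120, 0.6695, 0.6180).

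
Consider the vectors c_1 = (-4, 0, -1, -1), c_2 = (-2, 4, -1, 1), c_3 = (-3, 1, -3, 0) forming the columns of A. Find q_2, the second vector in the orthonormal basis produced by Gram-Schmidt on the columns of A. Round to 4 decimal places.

q_2 = (-0.0517, 0.9314, -0.1294, 0.3363)

c_1 = (-4, 0, -1, -1); ‖c_1‖ = 4.2426, so q_1 = (-0.9428, 0.0000, -0.2357, -0.2357).
q_1·c_2 = (-0.9428)·(-2) + 0.0000·4 + (-0.2357)·(-1) + (-0.2357)·1 = 1.8856.
u_2 = c_2 − 1.8856·q_1 = (-0.2222, 4.0000, -0.5556, 1.4444).
‖u_2‖ = 4.2947, so q_2 = (-0.0517, 0.9314, -0.1294, 0.3363).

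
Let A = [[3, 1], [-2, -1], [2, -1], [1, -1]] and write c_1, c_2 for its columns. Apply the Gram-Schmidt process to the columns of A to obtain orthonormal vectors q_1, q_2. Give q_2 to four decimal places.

q_1 = c_1/‖c_1‖ = (3, -2, 2, 1)/4.2426 = (0.7071, -0.4714, 0.4714, 0.2357).
r_{12} = q_1·c_2 = 0.4714.
u_2 = c_2 − 0.4714·q_1 = (0.6667, -0.7778, -1.2222, -1.1111).
‖u_2‖ = 1.9437, so q_2 = (0.3430, -0.4002, -0.6288, -0.5717).

q_2 = (0.3430, -0.4002, -0.6288, -0.5717)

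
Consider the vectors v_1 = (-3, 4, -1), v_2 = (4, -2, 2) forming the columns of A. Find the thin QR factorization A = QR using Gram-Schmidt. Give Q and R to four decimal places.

Q = [[-0.5883, 0.6298], [0.7845, 0.5967], [-0.1961, 0.4972]], R = [[5.0990, -4.3146], [0.0000, 2.3205]]

v_1 = (-3, 4, -1); ‖v_1‖ = 5.0990, so q_1 = (-0.5883, 0.7845, -0.1961).
q_1·v_2 = (-0.5883)·4 + 0.7845·(-2) + (-0.1961)·2 = -4.3146.
u_2 = v_2 + 4.3146·q_1 = (1.4615, 1.3846, 1.1538).
‖u_2‖ = 2.3205, so q_2 = (0.6298, 0.5967, 0.4972).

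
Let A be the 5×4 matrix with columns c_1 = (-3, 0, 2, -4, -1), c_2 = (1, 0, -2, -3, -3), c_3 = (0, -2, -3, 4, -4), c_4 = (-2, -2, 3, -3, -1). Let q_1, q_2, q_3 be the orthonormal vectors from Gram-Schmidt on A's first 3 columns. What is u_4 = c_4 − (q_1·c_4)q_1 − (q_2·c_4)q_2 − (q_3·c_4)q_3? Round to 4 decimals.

q_1 = c_1/‖c_1‖ = (-3, 0, 2, -4, -1)/5.4772 = (-0.5477, 0.0000, 0.3651, -0.7303, -0.1826).
r_{12} = q_1·c_2 = 1.4606.
u_2 = c_2 − 1.4606·q_1 = (1.8000, 0.0000, -2.5333, -1.9333, -2.7333).
‖u_2‖ = 4.5680, so q_2 = (0.3940, 0.0000, -0.5546, -0.4232, -0.5984).
r_{13} = q_1·c_3 = -3.2863; r_{23} = q_2·c_3 = 2.3643.
u_3 = c_3 + 3.2863·q_1 − 2.3643·q_2 = (-2.7316, -2.0000, -0.4888, 2.6006, -3.1853).
‖u_3‖ = 5.3489, so q_3 = (-0.5107, -0.3739, -0.0914, 0.4862, -0.5955).
r_{14} = q_1·c_4 = 4.5644; r_{24} = q_2·c_4 = -0.5838; r_{34} = q_3·c_4 = 0.6319.
u_4 = c_4 − 4.5644·q_1 + 0.5838·q_2 − 0.6319·q_3 = (1.0528, -1.7637, 1.0673, -0.2210, -0.1396).

u_4 = (1.0528, -1.7637, 1.0673, -0.2210, -0.1396)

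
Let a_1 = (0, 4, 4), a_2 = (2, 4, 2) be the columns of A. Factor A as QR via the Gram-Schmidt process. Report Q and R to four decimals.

Q = [[0.0000, 0.8165], [0.7071, 0.4082], [0.7071, -0.4082]], R = [[5.6569, 4.2426], [0.0000, 2.4495]]

a_1 = (0, 4, 4); ‖a_1‖ = 5.6569, so e_1 = (0.0000, 0.7071, 0.7071).
e_1·a_2 = 0.0000·2 + 0.7071·4 + 0.7071·2 = 4.2426.
u_2 = a_2 − 4.2426·e_1 = (2.0000, 1.0000, -1.0000).
‖u_2‖ = 2.4495, so e_2 = (0.8165, 0.4082, -0.4082).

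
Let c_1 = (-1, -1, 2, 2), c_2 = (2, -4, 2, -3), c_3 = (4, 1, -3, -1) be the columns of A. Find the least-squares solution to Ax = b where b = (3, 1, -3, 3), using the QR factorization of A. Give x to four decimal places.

c_1 = (-1, -1, 2, 2); ‖c_1‖ = 3.1623, so q_1 = (-0.3162, -0.3162, 0.6325, 0.6325).
q_1·c_2 = (-0.3162)·2 + (-0.3162)·(-4) + 0.6325·2 + 0.6325·(-3) = 0.0000.
u_2 = c_2 + 0.0000·q_1 = (2.0000, -4.0000, 2.0000, -3.0000).
‖u_2‖ = 5.7446, so q_2 = (0.3482, -0.6963, 0.3482, -0.5222).
q_1·c_3 = (-0.3162)·4 + (-0.3162)·1 + 0.6325·(-3) + 0.6325·(-1) = -4.1110; q_2·c_3 = 0.3482·4 + (-0.6963)·1 + 0.3482·(-3) + (-0.5222)·(-1) = 0.1741.
u_3 = c_3 + 4.1110·q_1 − 0.1741·q_2 = (2.6394, -0.1788, -0.4606, 1.6909).
‖u_3‖ = 3.1733, so q_3 = (0.8318, -0.0563, -0.1452, 0.5329).
Qᵀb = (-1.2649, -2.2630, 4.4730).
Back-substitute: x_3 = 4.4730/3.1733 = 1.4096.
x_2 = (-2.2630 − 0.1741·1.4096)/5.7446 = -0.4367.
x_1 = (-1.2649 + 0.0000·(-0.4367) + 4.1110·1.4096)/3.1623 = 1.4324.

x = (1.4324, -0.4367, 1.4096)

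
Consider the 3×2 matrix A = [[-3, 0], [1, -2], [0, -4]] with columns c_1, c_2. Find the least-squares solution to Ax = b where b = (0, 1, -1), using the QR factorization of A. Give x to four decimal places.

x = (0.1224, 0.1122)

q_1 = c_1/‖c_1‖ = (-3, 1, 0)/3.1623 = (-0.9487, 0.3162, 0.0000).
r_{12} = q_1·c_2 = -0.6325.
u_2 = c_2 + 0.6325·q_1 = (-0.6000, -1.8000, -4.0000).
‖u_2‖ = 4.4272, so q_2 = (-0.1355, -0.4066, -0.9035).
Qᵀb = (0.3162, 0.4969).
Back-substitute: x_2 = 0.4969/4.4272 = 0.1122.
x_1 = (0.3162 + 0.6325·0.1122)/3.1623 = 0.1224.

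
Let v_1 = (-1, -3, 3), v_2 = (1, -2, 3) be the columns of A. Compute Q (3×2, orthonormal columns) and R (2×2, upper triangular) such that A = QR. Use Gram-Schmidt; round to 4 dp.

Q = [[-0.2294, 0.9049], [-0.6882, 0.1097], [0.6882, 0.4113]], R = [[4.3589, 3.2118], [0.0000, 1.9194]]

v_1 = (-1, -3, 3); ‖v_1‖ = 4.3589, so q_1 = (-0.2294, -0.6882, 0.6882).
q_1·v_2 = (-0.2294)·1 + (-0.6882)·(-2) + 0.6882·3 = 3.2118.
u_2 = v_2 − 3.2118·q_1 = (1.7368, 0.2105, 0.7895).
‖u_2‖ = 1.9194, so q_2 = (0.9049, 0.1097, 0.4113).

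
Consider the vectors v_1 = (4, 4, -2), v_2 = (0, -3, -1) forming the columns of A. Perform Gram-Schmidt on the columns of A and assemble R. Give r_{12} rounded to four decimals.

v_1 = (4, 4, -2); ‖v_1‖ = 6.0000, so q_1 = (0.6667, 0.6667, -0.3333).
r_{12} = q_1·v_2 = -1.6667.

r_{12} = -1.6667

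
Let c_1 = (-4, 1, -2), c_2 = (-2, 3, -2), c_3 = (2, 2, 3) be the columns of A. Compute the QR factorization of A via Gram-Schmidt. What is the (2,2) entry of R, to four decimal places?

r_{22} = 2.5071

q_1 = c_1/‖c_1‖ = (-4, 1, -2)/4.5826 = (-0.8729, 0.2182, -0.4364).
r_{12} = q_1·c_2 = 3.2733.
u_2 = c_2 − 3.2733·q_1 = (0.8571, 2.2857, -0.5714).
r_{22} = ‖u_2‖ = 2.5071.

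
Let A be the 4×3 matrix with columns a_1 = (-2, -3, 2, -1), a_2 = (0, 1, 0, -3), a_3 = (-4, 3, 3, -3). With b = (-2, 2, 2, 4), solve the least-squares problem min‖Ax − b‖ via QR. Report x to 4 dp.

q_1 = a_1/‖a_1‖ = (-2, -3, 2, -1)/4.2426 = (-0.4714, -0.7071, 0.4714, -0.2357).
r_{12} = q_1·a_2 = 0.0000.
u_2 = a_2 − 0.0000·q_1 = (0.0000, 1.0000, 0.0000, -3.0000).
‖u_2‖ = 3.1623, so q_2 = (0.0000, 0.3162, 0.0000, -0.9487).
r_{13} = q_1·a_3 = 1.8856; r_{23} = q_2·a_3 = 3.7947.
u_3 = a_3 − 1.8856·q_1 − 3.7947·q_2 = (-3.1111, 3.1333, 2.1111, 1.0444).
‖u_3‖ = 5.0044, so q_3 = (-0.6217, 0.6261, 0.4218, 0.2087).
Qᵀb = (-0.4714, -3.1623, 4.1741).
Back-substitute: x_3 = 4.1741/5.0044 = 0.8341.
x_2 = (-3.1623 − 3.7947·0.8341)/3.1623 = -2.0009.
x_1 = (-0.4714 − 0.0000·(-2.0009) − 1.8856·0.8341)/4.2426 = -0.4818.

x = (-0.4818, -2.0009, 0.8341)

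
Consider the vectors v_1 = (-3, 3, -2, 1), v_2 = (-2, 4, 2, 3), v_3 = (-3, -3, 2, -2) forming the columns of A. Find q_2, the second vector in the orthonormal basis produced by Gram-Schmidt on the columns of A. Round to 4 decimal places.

q_2 = (0.0481, 0.3943, 0.7694, 0.5001)

q_1 = v_1/‖v_1‖ = (-3, 3, -2, 1)/4.7958 = (-0.6255, 0.6255, -0.4170, 0.2085).
r_{12} = q_1·v_2 = 3.5447.
u_2 = v_2 − 3.5447·q_1 = (0.2174, 1.7826, 3.4783, 2.2609).
‖u_2‖ = 4.5205, so q_2 = (0.0481, 0.3943, 0.7694, 0.5001).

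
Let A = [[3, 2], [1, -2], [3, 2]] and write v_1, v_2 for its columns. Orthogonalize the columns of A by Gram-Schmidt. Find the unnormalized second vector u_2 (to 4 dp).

u_2 = (0.4211, -2.5263, 0.4211)

v_1 = (3, 1, 3); ‖v_1‖ = 4.3589, so q_1 = (0.6882, 0.2294, 0.6882).
q_1·v_2 = 0.6882·2 + 0.2294·(-2) + 0.6882·2 = 2.2942.
u_2 = v_2 − 2.2942·q_1 = (0.4211, -2.5263, 0.4211).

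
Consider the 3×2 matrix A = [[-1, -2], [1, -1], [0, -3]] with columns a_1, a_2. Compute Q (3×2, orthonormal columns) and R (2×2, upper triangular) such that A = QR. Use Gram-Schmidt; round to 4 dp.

a_1 = (-1, 1, 0); ‖a_1‖ = 1.4142, so e_1 = (-0.7071, 0.7071, 0.0000).
e_1·a_2 = (-0.7071)·(-2) + 0.7071·(-1) + 0.0000·(-3) = 0.7071.
u_2 = a_2 − 0.7071·e_1 = (-1.5000, -1.5000, -3.0000).
‖u_2‖ = 3.6742, so e_2 = (-0.4082, -0.4082, -0.8165).

Q = [[-0.7071, -0.4082], [0.7071, -0.4082], [0.0000, -0.8165]], R = [[1.4142, 0.7071], [0.0000, 3.6742]]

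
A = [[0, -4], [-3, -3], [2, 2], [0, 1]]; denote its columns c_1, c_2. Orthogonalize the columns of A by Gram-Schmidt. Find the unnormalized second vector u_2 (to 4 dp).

c_1 = (0, -3, 2, 0); ‖c_1‖ = 3.6056, so q_1 = (0.0000, -0.8321, 0.5547, 0.0000).
q_1·c_2 = 0.0000·(-4) + (-0.8321)·(-3) + 0.5547·2 + 0.0000·1 = 3.6056.
u_2 = c_2 − 3.6056·q_1 = (-4.0000, 0.0000, 0.0000, 1.0000).

u_2 = (-4.0000, 0.0000, 0.0000, 1.0000)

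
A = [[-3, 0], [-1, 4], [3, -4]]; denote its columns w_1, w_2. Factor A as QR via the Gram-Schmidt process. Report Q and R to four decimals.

Q = [[-0.6882, -0.5869], [-0.2294, 0.7337], [0.6882, -0.3424]], R = [[4.3589, -3.6707], [0.0000, 4.3042]]

e_1 = w_1/‖w_1‖ = (-3, -1, 3)/4.3589 = (-0.6882, -0.2294, 0.6882).
r_{12} = e_1·w_2 = -3.6707.
u_2 = w_2 + 3.6707·e_1 = (-2.5263, 3.1579, -1.4737).
‖u_2‖ = 4.3042, so e_2 = (-0.5869, 0.7337, -0.3424).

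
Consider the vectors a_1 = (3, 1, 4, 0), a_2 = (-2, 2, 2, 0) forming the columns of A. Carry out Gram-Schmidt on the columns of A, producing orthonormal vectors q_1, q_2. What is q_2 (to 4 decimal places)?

q_2 = (-0.7295, 0.5472, 0.4104, 0.0000)

q_1 = a_1/‖a_1‖ = (3, 1, 4, 0)/5.0990 = (0.5883, 0.1961, 0.7845, 0.0000).
r_{12} = q_1·a_2 = 0.7845.
u_2 = a_2 − 0.7845·q_1 = (-2.4615, 1.8462, 1.3846, 0.0000).
‖u_2‖ = 3.3741, so q_2 = (-0.7295, 0.5472, 0.4104, 0.0000).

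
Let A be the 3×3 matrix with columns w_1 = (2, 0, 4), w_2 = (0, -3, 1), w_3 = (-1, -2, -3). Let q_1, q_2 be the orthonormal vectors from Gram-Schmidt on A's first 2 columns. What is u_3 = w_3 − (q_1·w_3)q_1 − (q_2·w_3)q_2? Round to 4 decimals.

u_3 = (0.6522, -0.1087, -0.3261)

w_1 = (2, 0, 4); ‖w_1‖ = 4.4721, so q_1 = (0.4472, 0.0000, 0.8944).
q_1·w_2 = 0.4472·0 + 0.0000·(-3) + 0.8944·1 = 0.8944.
u_2 = w_2 − 0.8944·q_1 = (-0.4000, -3.0000, 0.2000).
‖u_2‖ = 3.0332, so q_2 = (-0.1319, -0.9891, 0.0659).
q_1·w_3 = 0.4472·(-1) + 0.0000·(-2) + 0.8944·(-3) = -3.1305; q_2·w_3 = (-0.1319)·(-1) + (-0.9891)·(-2) + 0.0659·(-3) = 1.9122.
u_3 = w_3 + 3.1305·q_1 − 1.9122·q_2 = (0.6522, -0.1087, -0.3261).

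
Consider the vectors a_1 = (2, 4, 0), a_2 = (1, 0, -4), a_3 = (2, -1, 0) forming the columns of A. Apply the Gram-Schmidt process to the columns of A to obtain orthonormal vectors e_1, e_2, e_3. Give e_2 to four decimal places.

a_1 = (2, 4, 0); ‖a_1‖ = 4.4721, so e_1 = (0.4472, 0.8944, 0.0000).
e_1·a_2 = 0.4472·1 + 0.8944·0 + 0.0000·(-4) = 0.4472.
u_2 = a_2 − 0.4472·e_1 = (0.8000, -0.4000, -4.0000).
‖u_2‖ = 4.0988, so e_2 = (0.1952, -0.0976, -0.9759).

e_2 = (0.1952, -0.0976, -0.9759)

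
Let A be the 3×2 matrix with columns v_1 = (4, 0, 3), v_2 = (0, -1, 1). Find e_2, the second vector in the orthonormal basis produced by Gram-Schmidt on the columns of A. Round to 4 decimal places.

v_1 = (4, 0, 3); ‖v_1‖ = 5.0000, so e_1 = (0.8000, 0.0000, 0.6000).
e_1·v_2 = 0.8000·0 + 0.0000·(-1) + 0.6000·1 = 0.6000.
u_2 = v_2 − 0.6000·e_1 = (-0.4800, -1.0000, 0.6400).
‖u_2‖ = 1.2806, so e_2 = (-0.3748, -0.7809, 0.4998).

e_2 = (-0.3748, -0.7809, 0.4998)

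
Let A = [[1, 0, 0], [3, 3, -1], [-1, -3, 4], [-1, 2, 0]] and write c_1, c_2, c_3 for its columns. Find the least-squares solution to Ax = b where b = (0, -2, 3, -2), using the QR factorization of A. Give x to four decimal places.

x = (0.2234, -0.8559, 0.1604)

e_1 = c_1/‖c_1‖ = (1, 3, -1, -1)/3.4641 = (0.2887, 0.8660, -0.2887, -0.2887).
r_{12} = e_1·c_2 = 2.8868.
u_2 = c_2 − 2.8868·e_1 = (-0.8333, 0.5000, -2.1667, 2.8333).
‖u_2‖ = 3.6968, so e_2 = (-0.2254, 0.1353, -0.5861, 0.7664).
r_{13} = e_1·c_3 = -2.0207; r_{23} = e_2·c_3 = -2.4796.
u_3 = c_3 + 2.0207·e_1 + 2.4796·e_2 = (0.0244, 1.0854, 1.9634, 1.3171).
‖u_3‖ = 2.6016, so e_3 = (0.0094, 0.4172, 0.7547, 0.5063).
Qᵀb = (-2.0207, -3.5616, 0.4172).
Back-substitute: x_3 = 0.4172/2.6016 = 0.1604.
x_2 = (-3.5616 + 2.4796·0.1604)/3.6968 = -0.8559.
x_1 = (-2.0207 − 2.8868·(-0.8559) + 2.0207·0.1604)/3.4641 = 0.2234.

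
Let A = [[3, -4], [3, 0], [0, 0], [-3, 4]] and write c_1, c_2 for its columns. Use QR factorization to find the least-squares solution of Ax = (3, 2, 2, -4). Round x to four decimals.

e_1 = c_1/‖c_1‖ = (3, 3, 0, -3)/5.1962 = (0.5774, 0.5774, 0.0000, -0.5774).
r_{12} = e_1·c_2 = -4.6188.
u_2 = c_2 + 4.6188·e_1 = (-1.3333, 2.6667, 0.0000, 1.3333).
‖u_2‖ = 3.2660, so e_2 = (-0.4082, 0.8165, 0.0000, 0.4082).
Qᵀb = (5.1962, -1.2247).
Back-substitute: x_2 = -1.2247/3.2660 = -0.3750.
x_1 = (5.1962 + 4.6188·(-0.3750))/5.1962 = 0.6667.

x = (0.6667, -0.3750)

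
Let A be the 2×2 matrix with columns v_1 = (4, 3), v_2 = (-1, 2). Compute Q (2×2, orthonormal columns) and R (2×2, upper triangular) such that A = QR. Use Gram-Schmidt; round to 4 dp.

Q = [[0.8000, -0.6000], [0.6000, 0.8000]], R = [[5.0000, 0.4000], [0.0000, 2.2000]]

q_1 = v_1/‖v_1‖ = (4, 3)/5.0000 = (0.8000, 0.6000).
r_{12} = q_1·v_2 = 0.4000.
u_2 = v_2 − 0.4000·q_1 = (-1.3200, 1.7600).
‖u_2‖ = 2.2000, so q_2 = (-0.6000, 0.8000).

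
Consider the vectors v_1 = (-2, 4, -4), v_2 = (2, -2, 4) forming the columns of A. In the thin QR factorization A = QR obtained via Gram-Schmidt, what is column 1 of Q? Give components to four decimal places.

v_1 = (-2, 4, -4); ‖v_1‖ = 6.0000, so q_1 = (-0.3333, 0.6667, -0.6667).

q_1 = (-0.3333, 0.6667, -0.6667)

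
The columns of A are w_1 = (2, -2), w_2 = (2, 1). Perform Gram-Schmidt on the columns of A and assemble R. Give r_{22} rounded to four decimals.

r_{22} = 2.1213

w_1 = (2, -2); ‖w_1‖ = 2.8284, so q_1 = (0.7071, -0.7071).
q_1·w_2 = 0.7071·2 + (-0.7071)·1 = 0.7071.
u_2 = w_2 − 0.7071·q_1 = (1.5000, 1.5000).
r_{22} = ‖u_2‖ = 2.1213.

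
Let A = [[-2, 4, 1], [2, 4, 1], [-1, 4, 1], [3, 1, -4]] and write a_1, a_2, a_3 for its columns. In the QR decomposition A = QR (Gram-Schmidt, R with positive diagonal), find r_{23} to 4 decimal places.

q_1 = a_1/‖a_1‖ = (-2, 2, -1, 3)/4.2426 = (-0.4714, 0.4714, -0.2357, 0.7071).
r_{12} = q_1·a_2 = -0.2357.
u_2 = a_2 + 0.2357·q_1 = (3.8889, 4.1111, 3.9444, 1.1667).
‖u_2‖ = 6.9960, so q_2 = (0.5559, 0.5876, 0.5638, 0.1668).
r_{23} = q_2·a_3 = 1.0403.

r_{23} = 1.0403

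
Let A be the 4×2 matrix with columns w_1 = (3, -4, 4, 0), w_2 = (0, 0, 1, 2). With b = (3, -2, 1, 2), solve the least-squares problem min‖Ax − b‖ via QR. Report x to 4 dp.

w_1 = (3, -4, 4, 0); ‖w_1‖ = 6.4031, so q_1 = (0.4685, -0.6247, 0.6247, 0.0000).
q_1·w_2 = 0.4685·0 + (-0.6247)·0 + 0.6247·1 + 0.0000·2 = 0.6247.
u_2 = w_2 − 0.6247·q_1 = (-0.2927, 0.3902, 0.6098, 2.0000).
‖u_2‖ = 2.1470, so q_2 = (-0.1363, 0.1818, 0.2840, 0.9315).
Qᵀb = (3.2796, 1.3746).
Back-substitute: x_2 = 1.3746/2.1470 = 0.6402.
x_1 = (3.2796 − 0.6247·0.6402)/6.4031 = 0.4497.

x = (0.4497, 0.6402)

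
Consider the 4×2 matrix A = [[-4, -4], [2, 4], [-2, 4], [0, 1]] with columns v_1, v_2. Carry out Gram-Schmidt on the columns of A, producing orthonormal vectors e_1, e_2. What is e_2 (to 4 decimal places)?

e_2 = (-0.2154, 0.4307, 0.8614, 0.1615)

v_1 = (-4, 2, -2, 0); ‖v_1‖ = 4.8990, so e_1 = (-0.8165, 0.4082, -0.4082, 0.0000).
e_1·v_2 = (-0.8165)·(-4) + 0.4082·4 + (-0.4082)·4 + 0.0000·1 = 3.2660.
u_2 = v_2 − 3.2660·e_1 = (-1.3333, 2.6667, 5.3333, 1.0000).
‖u_2‖ = 6.1914, so e_2 = (-0.2154, 0.4307, 0.8614, 0.1615).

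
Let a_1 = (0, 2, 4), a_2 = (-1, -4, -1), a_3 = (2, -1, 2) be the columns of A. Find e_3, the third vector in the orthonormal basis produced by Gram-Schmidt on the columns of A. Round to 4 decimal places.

e_3 = (0.9526, -0.2722, 0.1361)

a_1 = (0, 2, 4); ‖a_1‖ = 4.4721, so e_1 = (0.0000, 0.4472, 0.8944).
e_1·a_2 = 0.0000·(-1) + 0.4472·(-4) + 0.8944·(-1) = -2.6833.
u_2 = a_2 + 2.6833·e_1 = (-1.0000, -2.8000, 1.4000).
‖u_2‖ = 3.2863, so e_2 = (-0.3043, -0.8520, 0.4260).
e_1·a_3 = 0.0000·2 + 0.4472·(-1) + 0.8944·2 = 1.3416; e_2·a_3 = (-0.3043)·2 + (-0.8520)·(-1) + 0.4260·2 = 1.0954.
u_3 = a_3 − 1.3416·e_1 − 1.0954·e_2 = (2.3333, -0.6667, 0.3333).
‖u_3‖ = 2.4495, so e_3 = (0.9526, -0.2722, 0.1361).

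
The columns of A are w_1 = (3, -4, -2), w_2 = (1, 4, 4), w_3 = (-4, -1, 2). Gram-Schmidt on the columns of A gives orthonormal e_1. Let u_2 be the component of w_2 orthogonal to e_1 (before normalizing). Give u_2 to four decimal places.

w_1 = (3, -4, -2); ‖w_1‖ = 5.3852, so e_1 = (0.5571, -0.7428, -0.3714).
e_1·w_2 = 0.5571·1 + (-0.7428)·4 + (-0.3714)·4 = -3.8996.
u_2 = w_2 + 3.8996·e_1 = (3.1724, 1.1034, 2.5517).

u_2 = (3.1724, 1.1034, 2.5517)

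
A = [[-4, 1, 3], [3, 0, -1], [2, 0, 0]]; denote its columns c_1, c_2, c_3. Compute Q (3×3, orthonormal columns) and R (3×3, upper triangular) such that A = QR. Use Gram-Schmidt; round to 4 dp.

c_1 = (-4, 3, 2); ‖c_1‖ = 5.3852, so e_1 = (-0.7428, 0.5571, 0.3714).
e_1·c_2 = (-0.7428)·1 + 0.5571·0 + 0.3714·0 = -0.7428.
u_2 = c_2 + 0.7428·e_1 = (0.4483, 0.4138, 0.2759).
‖u_2‖ = 0.6695, so e_2 = (0.6695, 0.6180, 0.4120).
e_1·c_3 = (-0.7428)·3 + 0.5571·(-1) + 0.3714·0 = -2.7854; e_2·c_3 = 0.6695·3 + 0.6180·(-1) + 0.4120·0 = 1.3906.
u_3 = c_3 + 2.7854·e_1 − 1.3906·e_2 = (0.0000, -0.3077, 0.4615).
‖u_3‖ = 0.5547, so e_3 = (0.0000, -0.5547, 0.8321).

Q = [[-0.7428, 0.6695, 0.0000], [0.5571, 0.6180, -0.5547], [0.3714, 0.4120, 0.8321]], R = [[5.3852, -0.7428, -2.7854], [0.0000, 0.6695, 1.3906], [0.0000, 0.0000, 0.5547]]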